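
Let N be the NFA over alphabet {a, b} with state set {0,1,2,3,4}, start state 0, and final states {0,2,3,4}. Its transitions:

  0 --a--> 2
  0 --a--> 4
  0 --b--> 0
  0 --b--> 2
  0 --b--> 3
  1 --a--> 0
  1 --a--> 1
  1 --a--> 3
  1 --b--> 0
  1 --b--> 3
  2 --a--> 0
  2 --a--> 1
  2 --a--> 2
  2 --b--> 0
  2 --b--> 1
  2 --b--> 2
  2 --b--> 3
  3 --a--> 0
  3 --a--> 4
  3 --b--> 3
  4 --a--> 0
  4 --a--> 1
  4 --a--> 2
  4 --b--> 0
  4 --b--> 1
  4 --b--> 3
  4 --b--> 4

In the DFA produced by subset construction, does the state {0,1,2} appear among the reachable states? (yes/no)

yes

Start state of the DFA: {0}.
{0} --a--> {2,4}  [new]
{0} --b--> {0,2,3}  [new]
{2,4} --a--> {0,1,2}  [new]
{2,4} --b--> {0,1,2,3,4}  [new]
{0,2,3} --a--> {0,1,2,4}  [new]
{0,2,3} --b--> {0,1,2,3}  [new]
{0,1,2} --a--> {0,1,2,3,4}  [seen]
{0,1,2} --b--> {0,1,2,3}  [seen]
{0,1,2,3,4} --a--> {0,1,2,3,4}  [seen]
{0,1,2,3,4} --b--> {0,1,2,3,4}  [seen]
{0,1,2,4} --a--> {0,1,2,3,4}  [seen]
{0,1,2,4} --b--> {0,1,2,3,4}  [seen]
{0,1,2,3} --a--> {0,1,2,3,4}  [seen]
{0,1,2,3} --b--> {0,1,2,3}  [seen]
Reachable DFA states: {0}, {2,4}, {0,2,3}, {0,1,2}, {0,1,2,3,4}, {0,1,2,4}, {0,1,2,3}.
{0,1,2} is among them.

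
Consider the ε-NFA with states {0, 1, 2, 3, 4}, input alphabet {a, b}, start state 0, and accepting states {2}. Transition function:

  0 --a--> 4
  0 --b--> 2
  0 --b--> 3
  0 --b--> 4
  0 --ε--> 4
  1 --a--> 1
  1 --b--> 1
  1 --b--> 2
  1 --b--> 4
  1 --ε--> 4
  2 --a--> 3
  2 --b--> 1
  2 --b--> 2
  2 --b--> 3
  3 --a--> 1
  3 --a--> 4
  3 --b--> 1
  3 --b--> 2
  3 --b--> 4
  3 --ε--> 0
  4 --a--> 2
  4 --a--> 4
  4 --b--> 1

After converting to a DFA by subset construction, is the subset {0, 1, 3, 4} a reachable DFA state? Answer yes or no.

Start state of the DFA: {0, 4} (ε-closure of the NFA start).
{0, 4} --a--> {2, 4}  [new]
{0, 4} --b--> {0, 1, 2, 3, 4}  [new]
{2, 4} --a--> {0, 2, 3, 4}  [new]
{2, 4} --b--> {0, 1, 2, 3, 4}  [seen]
{0, 1, 2, 3, 4} --a--> {0, 1, 2, 3, 4}  [seen]
{0, 1, 2, 3, 4} --b--> {0, 1, 2, 3, 4}  [seen]
{0, 2, 3, 4} --a--> {0, 1, 2, 3, 4}  [seen]
{0, 2, 3, 4} --b--> {0, 1, 2, 3, 4}  [seen]
Reachable DFA states: {0, 4}, {2, 4}, {0, 1, 2, 3, 4}, {0, 2, 3, 4}.
{0, 1, 3, 4} is not among them.

no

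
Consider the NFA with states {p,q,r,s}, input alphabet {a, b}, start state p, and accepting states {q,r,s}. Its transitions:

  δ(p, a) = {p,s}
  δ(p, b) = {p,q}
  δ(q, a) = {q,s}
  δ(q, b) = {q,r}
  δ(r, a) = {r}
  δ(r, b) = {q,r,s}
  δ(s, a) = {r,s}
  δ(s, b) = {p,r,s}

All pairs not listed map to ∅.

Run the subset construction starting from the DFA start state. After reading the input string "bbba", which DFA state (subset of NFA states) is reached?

Start: {p}.
δ(p,b) = {p,q}.
Union: {p,q}.
After b: {p,q}.
δ(p,b) = {p,q}; δ(q,b) = {q,r}.
Union: {p,q,r}.
After b: {p,q,r}.
δ(p,b) = {p,q}; δ(q,b) = {q,r}; δ(r,b) = {q,r,s}.
Union: {p,q,r,s}.
After b: {p,q,r,s}.
δ(p,a) = {p,s}; δ(q,a) = {q,s}; δ(r,a) = {r}; δ(s,a) = {r,s}.
Union: {p,q,r,s}.
After a: {p,q,r,s}.

{p,q,r,s}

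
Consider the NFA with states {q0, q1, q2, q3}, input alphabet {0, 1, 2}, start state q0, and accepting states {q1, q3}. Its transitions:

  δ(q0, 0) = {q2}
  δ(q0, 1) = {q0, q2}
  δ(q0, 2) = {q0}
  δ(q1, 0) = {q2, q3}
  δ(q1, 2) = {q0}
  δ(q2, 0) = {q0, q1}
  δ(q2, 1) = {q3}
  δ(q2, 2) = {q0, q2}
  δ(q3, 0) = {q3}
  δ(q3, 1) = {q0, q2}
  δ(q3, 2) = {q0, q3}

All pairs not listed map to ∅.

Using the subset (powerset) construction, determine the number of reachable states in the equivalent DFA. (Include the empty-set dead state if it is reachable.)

11

Start state of the DFA: {q0}.
{q0} --0--> {q2}  [new]
{q0} --1--> {q0, q2}  [new]
{q0} --2--> {q0}  [seen]
{q2} --0--> {q0, q1}  [new]
{q2} --1--> {q3}  [new]
{q2} --2--> {q0, q2}  [seen]
{q0, q2} --0--> {q0, q1, q2}  [new]
{q0, q2} --1--> {q0, q2, q3}  [new]
{q0, q2} --2--> {q0, q2}  [seen]
{q0, q1} --0--> {q2, q3}  [new]
{q0, q1} --1--> {q0, q2}  [seen]
{q0, q1} --2--> {q0}  [seen]
{q3} --0--> {q3}  [seen]
{q3} --1--> {q0, q2}  [seen]
{q3} --2--> {q0, q3}  [new]
{q0, q1, q2} --0--> {q0, q1, q2, q3}  [new]
{q0, q1, q2} --1--> {q0, q2, q3}  [seen]
{q0, q1, q2} --2--> {q0, q2}  [seen]
{q0, q2, q3} --0--> {q0, q1, q2, q3}  [seen]
{q0, q2, q3} --1--> {q0, q2, q3}  [seen]
{q0, q2, q3} --2--> {q0, q2, q3}  [seen]
{q2, q3} --0--> {q0, q1, q3}  [new]
{q2, q3} --1--> {q0, q2, q3}  [seen]
{q2, q3} --2--> {q0, q2, q3}  [seen]
{q0, q3} --0--> {q2, q3}  [seen]
{q0, q3} --1--> {q0, q2}  [seen]
{q0, q3} --2--> {q0, q3}  [seen]
{q0, q1, q2, q3} --0--> {q0, q1, q2, q3}  [seen]
{q0, q1, q2, q3} --1--> {q0, q2, q3}  [seen]
{q0, q1, q2, q3} --2--> {q0, q2, q3}  [seen]
{q0, q1, q3} --0--> {q2, q3}  [seen]
{q0, q1, q3} --1--> {q0, q2}  [seen]
{q0, q1, q3} --2--> {q0, q3}  [seen]
Reachable DFA states: {q0}, {q2}, {q0, q2}, {q0, q1}, {q3}, {q0, q1, q2}, {q0, q2, q3}, {q2, q3}, {q0, q3}, {q0, q1, q2, q3}, {q0, q1, q3}.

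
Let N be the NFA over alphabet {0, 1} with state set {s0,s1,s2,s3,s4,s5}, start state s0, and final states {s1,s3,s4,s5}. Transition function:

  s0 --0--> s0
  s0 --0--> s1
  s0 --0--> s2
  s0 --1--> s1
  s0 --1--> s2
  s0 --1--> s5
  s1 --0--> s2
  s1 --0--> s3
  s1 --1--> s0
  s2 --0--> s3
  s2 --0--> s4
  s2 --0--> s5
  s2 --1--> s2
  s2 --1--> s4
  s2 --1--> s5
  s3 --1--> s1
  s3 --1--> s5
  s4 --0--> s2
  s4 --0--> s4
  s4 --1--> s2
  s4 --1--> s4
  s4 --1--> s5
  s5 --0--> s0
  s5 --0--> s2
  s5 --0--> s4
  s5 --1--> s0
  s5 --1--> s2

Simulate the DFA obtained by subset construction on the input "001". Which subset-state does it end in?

{s0,s1,s2,s4,s5}

Start: {s0}.
δ(s0,0) = {s0,s1,s2}.
Union: {s0,s1,s2}.
After 0: {s0,s1,s2}.
δ(s0,0) = {s0,s1,s2}; δ(s1,0) = {s2,s3}; δ(s2,0) = {s3,s4,s5}.
Union: {s0,s1,s2,s3,s4,s5}.
After 0: {s0,s1,s2,s3,s4,s5}.
δ(s0,1) = {s1,s2,s5}; δ(s1,1) = {s0}; δ(s2,1) = {s2,s4,s5}; δ(s3,1) = {s1,s5}; δ(s4,1) = {s2,s4,s5}; δ(s5,1) = {s0,s2}.
Union: {s0,s1,s2,s4,s5}.
After 1: {s0,s1,s2,s4,s5}.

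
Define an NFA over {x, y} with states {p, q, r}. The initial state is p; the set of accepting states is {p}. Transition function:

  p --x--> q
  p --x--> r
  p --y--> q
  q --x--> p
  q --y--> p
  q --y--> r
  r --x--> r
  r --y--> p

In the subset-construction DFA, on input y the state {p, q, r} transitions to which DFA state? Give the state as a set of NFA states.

{p, q, r}

δ(p,y) = {q}; δ(q,y) = {p, r}; δ(r,y) = {p}.
Union: {p, q, r}.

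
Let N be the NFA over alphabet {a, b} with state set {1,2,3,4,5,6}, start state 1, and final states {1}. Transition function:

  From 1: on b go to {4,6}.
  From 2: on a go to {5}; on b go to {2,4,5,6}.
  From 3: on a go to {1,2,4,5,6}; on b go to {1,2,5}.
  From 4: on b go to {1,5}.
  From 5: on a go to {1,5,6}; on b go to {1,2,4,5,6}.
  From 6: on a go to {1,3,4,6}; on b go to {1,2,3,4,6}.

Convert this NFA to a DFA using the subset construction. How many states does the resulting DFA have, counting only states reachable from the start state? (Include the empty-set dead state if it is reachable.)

5

Start state of the DFA: {1}.
{1} --a--> ∅  [new]
{1} --b--> {4,6}  [new]
∅ --a--> ∅  [seen]
∅ --b--> ∅  [seen]
{4,6} --a--> {1,3,4,6}  [new]
{4,6} --b--> {1,2,3,4,5,6}  [new]
{1,3,4,6} --a--> {1,2,3,4,5,6}  [seen]
{1,3,4,6} --b--> {1,2,3,4,5,6}  [seen]
{1,2,3,4,5,6} --a--> {1,2,3,4,5,6}  [seen]
{1,2,3,4,5,6} --b--> {1,2,3,4,5,6}  [seen]
Reachable DFA states: {1}, ∅, {4,6}, {1,3,4,6}, {1,2,3,4,5,6}.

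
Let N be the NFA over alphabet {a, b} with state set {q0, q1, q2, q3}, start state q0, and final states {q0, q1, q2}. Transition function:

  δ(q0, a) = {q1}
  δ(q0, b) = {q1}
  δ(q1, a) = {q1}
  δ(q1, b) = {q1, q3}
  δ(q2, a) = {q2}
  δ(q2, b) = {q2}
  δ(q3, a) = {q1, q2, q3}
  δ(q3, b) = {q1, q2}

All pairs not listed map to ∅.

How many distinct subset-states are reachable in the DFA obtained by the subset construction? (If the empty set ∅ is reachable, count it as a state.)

Start state of the DFA: {q0}.
{q0} --a--> {q1}  [new]
{q0} --b--> {q1}  [seen]
{q1} --a--> {q1}  [seen]
{q1} --b--> {q1, q3}  [new]
{q1, q3} --a--> {q1, q2, q3}  [new]
{q1, q3} --b--> {q1, q2, q3}  [seen]
{q1, q2, q3} --a--> {q1, q2, q3}  [seen]
{q1, q2, q3} --b--> {q1, q2, q3}  [seen]
Reachable DFA states: {q0}, {q1}, {q1, q3}, {q1, q2, q3}.

4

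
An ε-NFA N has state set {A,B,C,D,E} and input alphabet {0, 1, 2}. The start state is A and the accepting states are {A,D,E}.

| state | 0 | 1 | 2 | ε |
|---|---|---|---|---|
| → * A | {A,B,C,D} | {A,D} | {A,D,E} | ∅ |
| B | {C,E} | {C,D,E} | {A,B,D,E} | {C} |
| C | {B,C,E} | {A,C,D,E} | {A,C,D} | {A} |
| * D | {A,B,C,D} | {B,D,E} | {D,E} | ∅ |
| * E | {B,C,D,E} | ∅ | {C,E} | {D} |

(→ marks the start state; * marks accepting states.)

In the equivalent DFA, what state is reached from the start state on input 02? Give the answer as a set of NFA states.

{A,B,C,D,E}

Start: {A}.
δ(A,0) = {A,B,C,D}.
Union: {A,B,C,D}.
After 0: {A,B,C,D}.
δ(A,2) = {A,D,E}; δ(B,2) = {A,B,D,E}; δ(C,2) = {A,C,D}; δ(D,2) = {D,E}.
Union: {A,B,C,D,E}.
After 2: {A,B,C,D,E}.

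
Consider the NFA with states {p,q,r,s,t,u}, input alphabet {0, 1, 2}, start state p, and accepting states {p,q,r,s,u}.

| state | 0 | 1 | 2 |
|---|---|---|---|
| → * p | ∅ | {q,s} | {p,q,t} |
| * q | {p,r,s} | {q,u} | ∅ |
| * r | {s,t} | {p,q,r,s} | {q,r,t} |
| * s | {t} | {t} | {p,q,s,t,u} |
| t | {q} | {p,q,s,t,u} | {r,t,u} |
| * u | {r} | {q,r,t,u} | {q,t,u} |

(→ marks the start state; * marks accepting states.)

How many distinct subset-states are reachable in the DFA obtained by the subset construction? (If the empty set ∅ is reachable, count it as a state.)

13

Start state of the DFA: {p}.
{p} --0--> ∅  [new]
{p} --1--> {q,s}  [new]
{p} --2--> {p,q,t}  [new]
∅ --0--> ∅  [seen]
∅ --1--> ∅  [seen]
∅ --2--> ∅  [seen]
{q,s} --0--> {p,r,s,t}  [new]
{q,s} --1--> {q,t,u}  [new]
{q,s} --2--> {p,q,s,t,u}  [new]
{p,q,t} --0--> {p,q,r,s}  [new]
{p,q,t} --1--> {p,q,s,t,u}  [seen]
{p,q,t} --2--> {p,q,r,t,u}  [new]
{p,r,s,t} --0--> {q,s,t}  [new]
{p,r,s,t} --1--> {p,q,r,s,t,u}  [new]
{p,r,s,t} --2--> {p,q,r,s,t,u}  [seen]
{q,t,u} --0--> {p,q,r,s}  [seen]
{q,t,u} --1--> {p,q,r,s,t,u}  [seen]
{q,t,u} --2--> {q,r,t,u}  [new]
{p,q,s,t,u} --0--> {p,q,r,s,t}  [new]
{p,q,s,t,u} --1--> {p,q,r,s,t,u}  [seen]
{p,q,s,t,u} --2--> {p,q,r,s,t,u}  [seen]
{p,q,r,s} --0--> {p,r,s,t}  [seen]
{p,q,r,s} --1--> {p,q,r,s,t,u}  [seen]
{p,q,r,s} --2--> {p,q,r,s,t,u}  [seen]
{p,q,r,t,u} --0--> {p,q,r,s,t}  [seen]
{p,q,r,t,u} --1--> {p,q,r,s,t,u}  [seen]
{p,q,r,t,u} --2--> {p,q,r,t,u}  [seen]
{q,s,t} --0--> {p,q,r,s,t}  [seen]
{q,s,t} --1--> {p,q,s,t,u}  [seen]
{q,s,t} --2--> {p,q,r,s,t,u}  [seen]
{p,q,r,s,t,u} --0--> {p,q,r,s,t}  [seen]
{p,q,r,s,t,u} --1--> {p,q,r,s,t,u}  [seen]
{p,q,r,s,t,u} --2--> {p,q,r,s,t,u}  [seen]
{q,r,t,u} --0--> {p,q,r,s,t}  [seen]
{q,r,t,u} --1--> {p,q,r,s,t,u}  [seen]
{q,r,t,u} --2--> {q,r,t,u}  [seen]
{p,q,r,s,t} --0--> {p,q,r,s,t}  [seen]
{p,q,r,s,t} --1--> {p,q,r,s,t,u}  [seen]
{p,q,r,s,t} --2--> {p,q,r,s,t,u}  [seen]
Reachable DFA states: {p}, ∅, {q,s}, {p,q,t}, {p,r,s,t}, {q,t,u}, {p,q,s,t,u}, {p,q,r,s}, {p,q,r,t,u}, {q,s,t}, {p,q,r,s,t,u}, {q,r,t,u}, {p,q,r,s,t}.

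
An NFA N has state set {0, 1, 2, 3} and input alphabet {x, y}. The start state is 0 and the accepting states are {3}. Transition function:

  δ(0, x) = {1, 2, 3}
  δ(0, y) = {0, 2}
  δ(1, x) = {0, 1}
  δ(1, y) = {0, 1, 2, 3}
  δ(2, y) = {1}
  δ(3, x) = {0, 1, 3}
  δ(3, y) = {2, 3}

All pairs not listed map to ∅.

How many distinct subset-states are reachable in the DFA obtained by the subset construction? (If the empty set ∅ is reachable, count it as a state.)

6

Start state of the DFA: {0}.
{0} --x--> {1, 2, 3}  [new]
{0} --y--> {0, 2}  [new]
{1, 2, 3} --x--> {0, 1, 3}  [new]
{1, 2, 3} --y--> {0, 1, 2, 3}  [new]
{0, 2} --x--> {1, 2, 3}  [seen]
{0, 2} --y--> {0, 1, 2}  [new]
{0, 1, 3} --x--> {0, 1, 2, 3}  [seen]
{0, 1, 3} --y--> {0, 1, 2, 3}  [seen]
{0, 1, 2, 3} --x--> {0, 1, 2, 3}  [seen]
{0, 1, 2, 3} --y--> {0, 1, 2, 3}  [seen]
{0, 1, 2} --x--> {0, 1, 2, 3}  [seen]
{0, 1, 2} --y--> {0, 1, 2, 3}  [seen]
Reachable DFA states: {0}, {1, 2, 3}, {0, 2}, {0, 1, 3}, {0, 1, 2, 3}, {0, 1, 2}.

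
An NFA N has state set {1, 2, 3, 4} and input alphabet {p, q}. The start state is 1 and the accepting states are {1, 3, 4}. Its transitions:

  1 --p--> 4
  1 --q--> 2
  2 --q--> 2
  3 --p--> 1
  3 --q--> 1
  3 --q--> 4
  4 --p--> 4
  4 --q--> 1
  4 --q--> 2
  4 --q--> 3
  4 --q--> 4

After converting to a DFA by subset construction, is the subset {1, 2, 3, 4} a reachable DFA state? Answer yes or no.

yes

Start state of the DFA: {1}.
{1} --p--> {4}  [new]
{1} --q--> {2}  [new]
{4} --p--> {4}  [seen]
{4} --q--> {1, 2, 3, 4}  [new]
{2} --p--> ∅  [new]
{2} --q--> {2}  [seen]
{1, 2, 3, 4} --p--> {1, 4}  [new]
{1, 2, 3, 4} --q--> {1, 2, 3, 4}  [seen]
∅ --p--> ∅  [seen]
∅ --q--> ∅  [seen]
{1, 4} --p--> {4}  [seen]
{1, 4} --q--> {1, 2, 3, 4}  [seen]
Reachable DFA states: {1}, {4}, {2}, {1, 2, 3, 4}, ∅, {1, 4}.
{1, 2, 3, 4} is among them.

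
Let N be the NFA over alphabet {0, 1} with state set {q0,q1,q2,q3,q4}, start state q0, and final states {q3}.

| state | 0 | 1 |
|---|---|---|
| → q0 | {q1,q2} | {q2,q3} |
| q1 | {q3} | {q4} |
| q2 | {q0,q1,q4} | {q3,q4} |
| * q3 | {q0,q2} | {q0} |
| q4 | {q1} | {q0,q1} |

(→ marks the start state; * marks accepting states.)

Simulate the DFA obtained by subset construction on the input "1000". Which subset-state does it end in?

{q0,q1,q2,q3,q4}

Start: {q0}.
δ(q0,1) = {q2,q3}.
Union: {q2,q3}.
After 1: {q2,q3}.
δ(q2,0) = {q0,q1,q4}; δ(q3,0) = {q0,q2}.
Union: {q0,q1,q2,q4}.
After 0: {q0,q1,q2,q4}.
δ(q0,0) = {q1,q2}; δ(q1,0) = {q3}; δ(q2,0) = {q0,q1,q4}; δ(q4,0) = {q1}.
Union: {q0,q1,q2,q3,q4}.
After 0: {q0,q1,q2,q3,q4}.
δ(q0,0) = {q1,q2}; δ(q1,0) = {q3}; δ(q2,0) = {q0,q1,q4}; δ(q3,0) = {q0,q2}; δ(q4,0) = {q1}.
Union: {q0,q1,q2,q3,q4}.
After 0: {q0,q1,q2,q3,q4}.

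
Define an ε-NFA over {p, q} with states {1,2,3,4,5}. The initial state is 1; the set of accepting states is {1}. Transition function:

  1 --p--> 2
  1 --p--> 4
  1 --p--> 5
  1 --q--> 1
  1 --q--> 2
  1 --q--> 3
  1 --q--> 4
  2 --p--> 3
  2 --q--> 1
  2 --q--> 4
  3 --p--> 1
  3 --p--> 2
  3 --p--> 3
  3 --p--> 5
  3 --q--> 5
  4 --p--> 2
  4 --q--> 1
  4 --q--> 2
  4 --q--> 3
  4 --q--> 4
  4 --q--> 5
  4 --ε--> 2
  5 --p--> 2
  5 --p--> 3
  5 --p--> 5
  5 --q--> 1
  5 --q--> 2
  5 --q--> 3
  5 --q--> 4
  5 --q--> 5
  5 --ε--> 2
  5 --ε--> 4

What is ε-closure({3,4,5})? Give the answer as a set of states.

Begin with {3,4,5}.
4 →ε {2}; add 2.
ε-closure = {2,3,4,5}.

{2,3,4,5}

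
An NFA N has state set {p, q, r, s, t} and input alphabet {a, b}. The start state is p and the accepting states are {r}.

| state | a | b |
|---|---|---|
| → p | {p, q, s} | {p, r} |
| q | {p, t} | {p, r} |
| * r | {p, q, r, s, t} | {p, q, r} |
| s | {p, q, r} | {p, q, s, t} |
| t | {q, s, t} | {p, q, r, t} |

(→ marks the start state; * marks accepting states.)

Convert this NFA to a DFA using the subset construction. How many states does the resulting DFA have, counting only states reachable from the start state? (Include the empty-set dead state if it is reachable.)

Start state of the DFA: {p}.
{p} --a--> {p, q, s}  [new]
{p} --b--> {p, r}  [new]
{p, q, s} --a--> {p, q, r, s, t}  [new]
{p, q, s} --b--> {p, q, r, s, t}  [seen]
{p, r} --a--> {p, q, r, s, t}  [seen]
{p, r} --b--> {p, q, r}  [new]
{p, q, r, s, t} --a--> {p, q, r, s, t}  [seen]
{p, q, r, s, t} --b--> {p, q, r, s, t}  [seen]
{p, q, r} --a--> {p, q, r, s, t}  [seen]
{p, q, r} --b--> {p, q, r}  [seen]
Reachable DFA states: {p}, {p, q, s}, {p, r}, {p, q, r, s, t}, {p, q, r}.

5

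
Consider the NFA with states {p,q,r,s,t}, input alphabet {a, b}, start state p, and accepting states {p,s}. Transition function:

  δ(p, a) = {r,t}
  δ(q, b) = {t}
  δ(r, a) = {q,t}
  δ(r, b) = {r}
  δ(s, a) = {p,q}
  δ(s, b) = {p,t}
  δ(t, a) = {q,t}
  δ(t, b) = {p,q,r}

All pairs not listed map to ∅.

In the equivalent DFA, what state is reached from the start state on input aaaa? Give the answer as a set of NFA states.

{q,t}

Start: {p}.
δ(p,a) = {r,t}.
Union: {r,t}.
After a: {r,t}.
δ(r,a) = {q,t}; δ(t,a) = {q,t}.
Union: {q,t}.
After a: {q,t}.
δ(q,a) = ∅; δ(t,a) = {q,t}.
Union: {q,t}.
After a: {q,t}.
δ(q,a) = ∅; δ(t,a) = {q,t}.
Union: {q,t}.
After a: {q,t}.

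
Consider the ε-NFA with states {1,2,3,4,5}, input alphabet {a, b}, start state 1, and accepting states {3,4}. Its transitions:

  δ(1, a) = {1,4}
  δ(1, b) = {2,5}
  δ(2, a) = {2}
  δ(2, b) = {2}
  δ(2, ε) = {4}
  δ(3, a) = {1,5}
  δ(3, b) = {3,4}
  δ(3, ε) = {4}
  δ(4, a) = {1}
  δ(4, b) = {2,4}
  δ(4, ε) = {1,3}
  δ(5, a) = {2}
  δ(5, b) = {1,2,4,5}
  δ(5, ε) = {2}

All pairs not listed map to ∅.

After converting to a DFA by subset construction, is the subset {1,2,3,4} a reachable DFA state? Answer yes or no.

no

Start state of the DFA: {1} (ε-closure of the NFA start).
{1} --a--> {1,3,4}  [new]
{1} --b--> {1,2,3,4,5}  [new]
{1,3,4} --a--> {1,2,3,4,5}  [seen]
{1,3,4} --b--> {1,2,3,4,5}  [seen]
{1,2,3,4,5} --a--> {1,2,3,4,5}  [seen]
{1,2,3,4,5} --b--> {1,2,3,4,5}  [seen]
Reachable DFA states: {1}, {1,3,4}, {1,2,3,4,5}.
{1,2,3,4} is not among them.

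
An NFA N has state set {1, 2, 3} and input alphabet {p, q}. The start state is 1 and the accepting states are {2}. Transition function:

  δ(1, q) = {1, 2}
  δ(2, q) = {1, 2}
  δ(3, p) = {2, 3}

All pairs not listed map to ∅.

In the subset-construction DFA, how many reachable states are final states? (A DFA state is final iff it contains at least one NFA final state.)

Start state of the DFA: {1}.
{1} --p--> ∅  [new]
{1} --q--> {1, 2}  [new]
∅ --p--> ∅  [seen]
∅ --q--> ∅  [seen]
{1, 2} --p--> ∅  [seen]
{1, 2} --q--> {1, 2}  [seen]
Reachable DFA states: {1}, ∅, {1, 2}.
Accepting DFA states (contain an NFA accepting state): {1, 2}.

1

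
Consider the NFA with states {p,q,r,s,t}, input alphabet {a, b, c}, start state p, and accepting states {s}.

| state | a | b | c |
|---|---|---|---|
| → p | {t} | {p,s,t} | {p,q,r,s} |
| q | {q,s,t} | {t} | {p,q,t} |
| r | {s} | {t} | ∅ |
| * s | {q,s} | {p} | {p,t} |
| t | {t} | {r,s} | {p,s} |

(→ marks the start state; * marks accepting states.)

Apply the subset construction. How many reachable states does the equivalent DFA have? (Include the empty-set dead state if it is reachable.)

13

Start state of the DFA: {p}.
{p} --a--> {t}  [new]
{p} --b--> {p,s,t}  [new]
{p} --c--> {p,q,r,s}  [new]
{t} --a--> {t}  [seen]
{t} --b--> {r,s}  [new]
{t} --c--> {p,s}  [new]
{p,s,t} --a--> {q,s,t}  [new]
{p,s,t} --b--> {p,r,s,t}  [new]
{p,s,t} --c--> {p,q,r,s,t}  [new]
{p,q,r,s} --a--> {q,s,t}  [seen]
{p,q,r,s} --b--> {p,s,t}  [seen]
{p,q,r,s} --c--> {p,q,r,s,t}  [seen]
{r,s} --a--> {q,s}  [new]
{r,s} --b--> {p,t}  [new]
{r,s} --c--> {p,t}  [seen]
{p,s} --a--> {q,s,t}  [seen]
{p,s} --b--> {p,s,t}  [seen]
{p,s} --c--> {p,q,r,s,t}  [seen]
{q,s,t} --a--> {q,s,t}  [seen]
{q,s,t} --b--> {p,r,s,t}  [seen]
{q,s,t} --c--> {p,q,s,t}  [new]
{p,r,s,t} --a--> {q,s,t}  [seen]
{p,r,s,t} --b--> {p,r,s,t}  [seen]
{p,r,s,t} --c--> {p,q,r,s,t}  [seen]
{p,q,r,s,t} --a--> {q,s,t}  [seen]
{p,q,r,s,t} --b--> {p,r,s,t}  [seen]
{p,q,r,s,t} --c--> {p,q,r,s,t}  [seen]
{q,s} --a--> {q,s,t}  [seen]
{q,s} --b--> {p,t}  [seen]
{q,s} --c--> {p,q,t}  [new]
{p,t} --a--> {t}  [seen]
{p,t} --b--> {p,r,s,t}  [seen]
{p,t} --c--> {p,q,r,s}  [seen]
{p,q,s,t} --a--> {q,s,t}  [seen]
{p,q,s,t} --b--> {p,r,s,t}  [seen]
{p,q,s,t} --c--> {p,q,r,s,t}  [seen]
{p,q,t} --a--> {q,s,t}  [seen]
{p,q,t} --b--> {p,r,s,t}  [seen]
{p,q,t} --c--> {p,q,r,s,t}  [seen]
Reachable DFA states: {p}, {t}, {p,s,t}, {p,q,r,s}, {r,s}, {p,s}, {q,s,t}, {p,r,s,t}, {p,q,r,s,t}, {q,s}, {p,t}, {p,q,s,t}, {p,q,t}.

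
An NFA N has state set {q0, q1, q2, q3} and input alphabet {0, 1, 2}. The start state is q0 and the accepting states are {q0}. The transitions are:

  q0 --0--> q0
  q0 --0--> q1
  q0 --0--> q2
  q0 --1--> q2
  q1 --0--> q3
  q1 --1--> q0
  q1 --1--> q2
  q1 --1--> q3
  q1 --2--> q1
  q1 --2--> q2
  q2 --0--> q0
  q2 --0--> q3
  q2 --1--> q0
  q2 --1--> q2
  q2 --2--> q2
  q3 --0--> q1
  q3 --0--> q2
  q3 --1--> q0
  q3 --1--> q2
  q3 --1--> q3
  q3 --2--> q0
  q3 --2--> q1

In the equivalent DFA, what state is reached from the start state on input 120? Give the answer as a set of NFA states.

Start: {q0}.
δ(q0,1) = {q2}.
Union: {q2}.
After 1: {q2}.
δ(q2,2) = {q2}.
Union: {q2}.
After 2: {q2}.
δ(q2,0) = {q0, q3}.
Union: {q0, q3}.
After 0: {q0, q3}.

{q0, q3}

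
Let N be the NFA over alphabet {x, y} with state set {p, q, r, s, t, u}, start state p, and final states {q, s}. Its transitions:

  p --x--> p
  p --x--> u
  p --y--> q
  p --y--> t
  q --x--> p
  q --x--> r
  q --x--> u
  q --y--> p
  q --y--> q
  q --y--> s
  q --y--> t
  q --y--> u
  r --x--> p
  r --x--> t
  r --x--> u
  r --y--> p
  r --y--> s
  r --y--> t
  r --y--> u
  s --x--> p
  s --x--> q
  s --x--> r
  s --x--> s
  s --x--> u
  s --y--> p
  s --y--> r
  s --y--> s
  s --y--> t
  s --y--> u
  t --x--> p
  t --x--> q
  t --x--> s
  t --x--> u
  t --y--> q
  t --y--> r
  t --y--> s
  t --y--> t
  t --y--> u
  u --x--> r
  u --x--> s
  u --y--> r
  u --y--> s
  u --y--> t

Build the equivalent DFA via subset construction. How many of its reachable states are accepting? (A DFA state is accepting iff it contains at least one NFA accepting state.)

5

Start state of the DFA: {p}.
{p} --x--> {p, u}  [new]
{p} --y--> {q, t}  [new]
{p, u} --x--> {p, r, s, u}  [new]
{p, u} --y--> {q, r, s, t}  [new]
{q, t} --x--> {p, q, r, s, u}  [new]
{q, t} --y--> {p, q, r, s, t, u}  [new]
{p, r, s, u} --x--> {p, q, r, s, t, u}  [seen]
{p, r, s, u} --y--> {p, q, r, s, t, u}  [seen]
{q, r, s, t} --x--> {p, q, r, s, t, u}  [seen]
{q, r, s, t} --y--> {p, q, r, s, t, u}  [seen]
{p, q, r, s, u} --x--> {p, q, r, s, t, u}  [seen]
{p, q, r, s, u} --y--> {p, q, r, s, t, u}  [seen]
{p, q, r, s, t, u} --x--> {p, q, r, s, t, u}  [seen]
{p, q, r, s, t, u} --y--> {p, q, r, s, t, u}  [seen]
Reachable DFA states: {p}, {p, u}, {q, t}, {p, r, s, u}, {q, r, s, t}, {p, q, r, s, u}, {p, q, r, s, t, u}.
Accepting DFA states (contain an NFA accepting state): {q, t}, {p, r, s, u}, {q, r, s, t}, {p, q, r, s, u}, {p, q, r, s, t, u}.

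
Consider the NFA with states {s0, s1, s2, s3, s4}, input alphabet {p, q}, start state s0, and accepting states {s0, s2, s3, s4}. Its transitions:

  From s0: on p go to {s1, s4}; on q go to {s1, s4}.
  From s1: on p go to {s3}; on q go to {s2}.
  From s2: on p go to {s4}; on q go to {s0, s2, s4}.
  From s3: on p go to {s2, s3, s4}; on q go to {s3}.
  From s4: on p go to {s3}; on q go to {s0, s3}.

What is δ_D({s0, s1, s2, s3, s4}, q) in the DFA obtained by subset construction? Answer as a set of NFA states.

{s0, s1, s2, s3, s4}

δ(s0,q) = {s1, s4}; δ(s1,q) = {s2}; δ(s2,q) = {s0, s2, s4}; δ(s3,q) = {s3}; δ(s4,q) = {s0, s3}.
Union: {s0, s1, s2, s3, s4}.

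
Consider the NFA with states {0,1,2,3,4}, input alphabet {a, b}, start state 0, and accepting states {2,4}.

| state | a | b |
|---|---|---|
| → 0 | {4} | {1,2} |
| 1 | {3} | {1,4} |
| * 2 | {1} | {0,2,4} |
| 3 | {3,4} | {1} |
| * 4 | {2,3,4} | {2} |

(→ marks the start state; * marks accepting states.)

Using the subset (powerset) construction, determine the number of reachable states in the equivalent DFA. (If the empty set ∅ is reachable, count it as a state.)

14

Start state of the DFA: {0}.
{0} --a--> {4}  [new]
{0} --b--> {1,2}  [new]
{4} --a--> {2,3,4}  [new]
{4} --b--> {2}  [new]
{1,2} --a--> {1,3}  [new]
{1,2} --b--> {0,1,2,4}  [new]
{2,3,4} --a--> {1,2,3,4}  [new]
{2,3,4} --b--> {0,1,2,4}  [seen]
{2} --a--> {1}  [new]
{2} --b--> {0,2,4}  [new]
{1,3} --a--> {3,4}  [new]
{1,3} --b--> {1,4}  [new]
{0,1,2,4} --a--> {1,2,3,4}  [seen]
{0,1,2,4} --b--> {0,1,2,4}  [seen]
{1,2,3,4} --a--> {1,2,3,4}  [seen]
{1,2,3,4} --b--> {0,1,2,4}  [seen]
{1} --a--> {3}  [new]
{1} --b--> {1,4}  [seen]
{0,2,4} --a--> {1,2,3,4}  [seen]
{0,2,4} --b--> {0,1,2,4}  [seen]
{3,4} --a--> {2,3,4}  [seen]
{3,4} --b--> {1,2}  [seen]
{1,4} --a--> {2,3,4}  [seen]
{1,4} --b--> {1,2,4}  [new]
{3} --a--> {3,4}  [seen]
{3} --b--> {1}  [seen]
{1,2,4} --a--> {1,2,3,4}  [seen]
{1,2,4} --b--> {0,1,2,4}  [seen]
Reachable DFA states: {0}, {4}, {1,2}, {2,3,4}, {2}, {1,3}, {0,1,2,4}, {1,2,3,4}, {1}, {0,2,4}, {3,4}, {1,4}, {3}, {1,2,4}.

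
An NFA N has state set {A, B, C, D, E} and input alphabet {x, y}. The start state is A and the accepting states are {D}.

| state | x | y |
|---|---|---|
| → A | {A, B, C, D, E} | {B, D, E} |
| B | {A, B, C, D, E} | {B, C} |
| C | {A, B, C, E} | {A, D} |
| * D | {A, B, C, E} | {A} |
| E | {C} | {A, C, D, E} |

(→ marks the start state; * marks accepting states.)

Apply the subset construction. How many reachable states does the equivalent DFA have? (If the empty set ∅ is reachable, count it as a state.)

Start state of the DFA: {A}.
{A} --x--> {A, B, C, D, E}  [new]
{A} --y--> {B, D, E}  [new]
{A, B, C, D, E} --x--> {A, B, C, D, E}  [seen]
{A, B, C, D, E} --y--> {A, B, C, D, E}  [seen]
{B, D, E} --x--> {A, B, C, D, E}  [seen]
{B, D, E} --y--> {A, B, C, D, E}  [seen]
Reachable DFA states: {A}, {A, B, C, D, E}, {B, D, E}.

3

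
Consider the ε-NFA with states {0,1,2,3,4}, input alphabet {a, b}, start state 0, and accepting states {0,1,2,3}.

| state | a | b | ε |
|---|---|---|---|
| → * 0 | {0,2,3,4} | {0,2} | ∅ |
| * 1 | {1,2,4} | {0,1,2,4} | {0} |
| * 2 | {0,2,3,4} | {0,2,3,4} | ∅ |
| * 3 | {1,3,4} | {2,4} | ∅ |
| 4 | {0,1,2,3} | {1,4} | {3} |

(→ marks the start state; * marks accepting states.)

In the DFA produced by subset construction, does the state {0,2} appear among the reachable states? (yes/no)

Start state of the DFA: {0} (ε-closure of the NFA start).
{0} --a--> {0,2,3,4}  [new]
{0} --b--> {0,2}  [new]
{0,2,3,4} --a--> {0,1,2,3,4}  [new]
{0,2,3,4} --b--> {0,1,2,3,4}  [seen]
{0,2} --a--> {0,2,3,4}  [seen]
{0,2} --b--> {0,2,3,4}  [seen]
{0,1,2,3,4} --a--> {0,1,2,3,4}  [seen]
{0,1,2,3,4} --b--> {0,1,2,3,4}  [seen]
Reachable DFA states: {0}, {0,2,3,4}, {0,2}, {0,1,2,3,4}.
{0,2} is among them.

yes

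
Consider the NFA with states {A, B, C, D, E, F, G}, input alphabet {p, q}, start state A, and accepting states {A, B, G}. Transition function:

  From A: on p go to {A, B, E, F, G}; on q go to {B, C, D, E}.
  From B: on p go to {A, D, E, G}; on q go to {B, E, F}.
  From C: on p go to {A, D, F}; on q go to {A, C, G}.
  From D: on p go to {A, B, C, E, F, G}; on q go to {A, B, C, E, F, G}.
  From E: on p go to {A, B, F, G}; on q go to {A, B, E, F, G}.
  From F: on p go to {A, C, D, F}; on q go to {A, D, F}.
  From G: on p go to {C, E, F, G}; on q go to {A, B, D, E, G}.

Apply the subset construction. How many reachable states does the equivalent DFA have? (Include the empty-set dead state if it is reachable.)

Start state of the DFA: {A}.
{A} --p--> {A, B, E, F, G}  [new]
{A} --q--> {B, C, D, E}  [new]
{A, B, E, F, G} --p--> {A, B, C, D, E, F, G}  [new]
{A, B, E, F, G} --q--> {A, B, C, D, E, F, G}  [seen]
{B, C, D, E} --p--> {A, B, C, D, E, F, G}  [seen]
{B, C, D, E} --q--> {A, B, C, E, F, G}  [new]
{A, B, C, D, E, F, G} --p--> {A, B, C, D, E, F, G}  [seen]
{A, B, C, D, E, F, G} --q--> {A, B, C, D, E, F, G}  [seen]
{A, B, C, E, F, G} --p--> {A, B, C, D, E, F, G}  [seen]
{A, B, C, E, F, G} --q--> {A, B, C, D, E, F, G}  [seen]
Reachable DFA states: {A}, {A, B, E, F, G}, {B, C, D, E}, {A, B, C, D, E, F, G}, {A, B, C, E, F, G}.

5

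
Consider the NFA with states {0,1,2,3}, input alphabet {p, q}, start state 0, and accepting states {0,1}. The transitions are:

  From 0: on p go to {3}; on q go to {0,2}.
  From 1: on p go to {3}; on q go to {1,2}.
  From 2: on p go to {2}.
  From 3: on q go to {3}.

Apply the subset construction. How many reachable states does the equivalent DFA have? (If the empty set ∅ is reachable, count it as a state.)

6

Start state of the DFA: {0}.
{0} --p--> {3}  [new]
{0} --q--> {0,2}  [new]
{3} --p--> ∅  [new]
{3} --q--> {3}  [seen]
{0,2} --p--> {2,3}  [new]
{0,2} --q--> {0,2}  [seen]
∅ --p--> ∅  [seen]
∅ --q--> ∅  [seen]
{2,3} --p--> {2}  [new]
{2,3} --q--> {3}  [seen]
{2} --p--> {2}  [seen]
{2} --q--> ∅  [seen]
Reachable DFA states: {0}, {3}, {0,2}, ∅, {2,3}, {2}.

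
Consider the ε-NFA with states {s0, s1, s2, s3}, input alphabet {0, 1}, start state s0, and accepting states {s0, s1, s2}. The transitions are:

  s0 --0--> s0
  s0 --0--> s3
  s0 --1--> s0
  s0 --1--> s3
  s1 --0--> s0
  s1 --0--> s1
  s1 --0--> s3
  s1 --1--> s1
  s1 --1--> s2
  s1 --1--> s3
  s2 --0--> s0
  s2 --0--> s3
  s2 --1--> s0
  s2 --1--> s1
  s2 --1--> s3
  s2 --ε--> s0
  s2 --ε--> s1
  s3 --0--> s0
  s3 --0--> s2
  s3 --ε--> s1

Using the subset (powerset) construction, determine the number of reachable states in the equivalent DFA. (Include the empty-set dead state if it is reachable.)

Start state of the DFA: {s0} (ε-closure of the NFA start).
{s0} --0--> {s0, s1, s3}  [new]
{s0} --1--> {s0, s1, s3}  [seen]
{s0, s1, s3} --0--> {s0, s1, s2, s3}  [new]
{s0, s1, s3} --1--> {s0, s1, s2, s3}  [seen]
{s0, s1, s2, s3} --0--> {s0, s1, s2, s3}  [seen]
{s0, s1, s2, s3} --1--> {s0, s1, s2, s3}  [seen]
Reachable DFA states: {s0}, {s0, s1, s3}, {s0, s1, s2, s3}.

3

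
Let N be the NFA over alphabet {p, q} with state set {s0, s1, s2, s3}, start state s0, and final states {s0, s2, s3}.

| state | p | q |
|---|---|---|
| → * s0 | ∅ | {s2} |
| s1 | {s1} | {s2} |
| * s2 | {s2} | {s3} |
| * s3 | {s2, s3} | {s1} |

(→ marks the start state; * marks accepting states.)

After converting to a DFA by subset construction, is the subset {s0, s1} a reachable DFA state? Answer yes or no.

no

Start state of the DFA: {s0}.
{s0} --p--> ∅  [new]
{s0} --q--> {s2}  [new]
∅ --p--> ∅  [seen]
∅ --q--> ∅  [seen]
{s2} --p--> {s2}  [seen]
{s2} --q--> {s3}  [new]
{s3} --p--> {s2, s3}  [new]
{s3} --q--> {s1}  [new]
{s2, s3} --p--> {s2, s3}  [seen]
{s2, s3} --q--> {s1, s3}  [new]
{s1} --p--> {s1}  [seen]
{s1} --q--> {s2}  [seen]
{s1, s3} --p--> {s1, s2, s3}  [new]
{s1, s3} --q--> {s1, s2}  [new]
{s1, s2, s3} --p--> {s1, s2, s3}  [seen]
{s1, s2, s3} --q--> {s1, s2, s3}  [seen]
{s1, s2} --p--> {s1, s2}  [seen]
{s1, s2} --q--> {s2, s3}  [seen]
Reachable DFA states: {s0}, ∅, {s2}, {s3}, {s2, s3}, {s1}, {s1, s3}, {s1, s2, s3}, {s1, s2}.
{s0, s1} is not among them.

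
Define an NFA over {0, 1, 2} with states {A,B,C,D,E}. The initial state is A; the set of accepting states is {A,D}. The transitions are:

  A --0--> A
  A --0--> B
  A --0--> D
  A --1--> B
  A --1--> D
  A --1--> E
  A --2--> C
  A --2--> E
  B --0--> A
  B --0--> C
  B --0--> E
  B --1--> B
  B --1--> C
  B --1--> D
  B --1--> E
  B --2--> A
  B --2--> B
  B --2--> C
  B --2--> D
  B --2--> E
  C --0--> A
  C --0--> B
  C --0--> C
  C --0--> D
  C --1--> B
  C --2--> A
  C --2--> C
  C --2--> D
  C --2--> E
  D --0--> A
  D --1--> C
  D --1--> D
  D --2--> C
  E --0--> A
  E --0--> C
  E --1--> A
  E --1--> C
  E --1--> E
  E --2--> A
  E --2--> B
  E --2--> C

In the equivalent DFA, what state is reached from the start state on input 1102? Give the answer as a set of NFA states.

{A,B,C,D,E}

Start: {A}.
δ(A,1) = {B,D,E}.
Union: {B,D,E}.
After 1: {B,D,E}.
δ(B,1) = {B,C,D,E}; δ(D,1) = {C,D}; δ(E,1) = {A,C,E}.
Union: {A,B,C,D,E}.
After 1: {A,B,C,D,E}.
δ(A,0) = {A,B,D}; δ(B,0) = {A,C,E}; δ(C,0) = {A,B,C,D}; δ(D,0) = {A}; δ(E,0) = {A,C}.
Union: {A,B,C,D,E}.
After 0: {A,B,C,D,E}.
δ(A,2) = {C,E}; δ(B,2) = {A,B,C,D,E}; δ(C,2) = {A,C,D,E}; δ(D,2) = {C}; δ(E,2) = {A,B,C}.
Union: {A,B,C,D,E}.
After 2: {A,B,C,D,E}.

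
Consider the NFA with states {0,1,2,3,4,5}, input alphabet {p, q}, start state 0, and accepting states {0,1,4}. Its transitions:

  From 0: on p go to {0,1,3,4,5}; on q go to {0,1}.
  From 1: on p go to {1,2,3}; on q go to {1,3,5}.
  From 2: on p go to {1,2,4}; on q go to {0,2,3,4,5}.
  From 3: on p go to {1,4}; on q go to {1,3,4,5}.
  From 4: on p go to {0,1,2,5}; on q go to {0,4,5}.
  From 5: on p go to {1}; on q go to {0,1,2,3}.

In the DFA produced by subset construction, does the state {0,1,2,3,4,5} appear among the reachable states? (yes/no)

Start state of the DFA: {0}.
{0} --p--> {0,1,3,4,5}  [new]
{0} --q--> {0,1}  [new]
{0,1,3,4,5} --p--> {0,1,2,3,4,5}  [new]
{0,1,3,4,5} --q--> {0,1,2,3,4,5}  [seen]
{0,1} --p--> {0,1,2,3,4,5}  [seen]
{0,1} --q--> {0,1,3,5}  [new]
{0,1,2,3,4,5} --p--> {0,1,2,3,4,5}  [seen]
{0,1,2,3,4,5} --q--> {0,1,2,3,4,5}  [seen]
{0,1,3,5} --p--> {0,1,2,3,4,5}  [seen]
{0,1,3,5} --q--> {0,1,2,3,4,5}  [seen]
Reachable DFA states: {0}, {0,1,3,4,5}, {0,1}, {0,1,2,3,4,5}, {0,1,3,5}.
{0,1,2,3,4,5} is among them.

yes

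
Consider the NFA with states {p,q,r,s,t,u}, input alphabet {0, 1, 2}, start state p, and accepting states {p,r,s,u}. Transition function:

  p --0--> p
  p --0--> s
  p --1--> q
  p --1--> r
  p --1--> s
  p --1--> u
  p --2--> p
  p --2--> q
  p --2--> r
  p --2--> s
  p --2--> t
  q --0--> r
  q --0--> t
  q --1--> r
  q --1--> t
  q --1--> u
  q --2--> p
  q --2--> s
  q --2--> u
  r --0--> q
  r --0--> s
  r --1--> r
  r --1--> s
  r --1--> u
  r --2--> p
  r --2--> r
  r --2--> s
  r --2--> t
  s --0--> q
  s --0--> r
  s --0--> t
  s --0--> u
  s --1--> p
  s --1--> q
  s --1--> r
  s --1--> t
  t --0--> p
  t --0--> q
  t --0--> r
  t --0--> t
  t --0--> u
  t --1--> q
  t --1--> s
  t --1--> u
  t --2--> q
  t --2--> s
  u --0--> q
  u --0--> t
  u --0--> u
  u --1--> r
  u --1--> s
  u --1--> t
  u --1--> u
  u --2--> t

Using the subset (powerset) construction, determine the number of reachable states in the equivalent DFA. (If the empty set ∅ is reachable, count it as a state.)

7

Start state of the DFA: {p}.
{p} --0--> {p,s}  [new]
{p} --1--> {q,r,s,u}  [new]
{p} --2--> {p,q,r,s,t}  [new]
{p,s} --0--> {p,q,r,s,t,u}  [new]
{p,s} --1--> {p,q,r,s,t,u}  [seen]
{p,s} --2--> {p,q,r,s,t}  [seen]
{q,r,s,u} --0--> {q,r,s,t,u}  [new]
{q,r,s,u} --1--> {p,q,r,s,t,u}  [seen]
{q,r,s,u} --2--> {p,r,s,t,u}  [new]
{p,q,r,s,t} --0--> {p,q,r,s,t,u}  [seen]
{p,q,r,s,t} --1--> {p,q,r,s,t,u}  [seen]
{p,q,r,s,t} --2--> {p,q,r,s,t,u}  [seen]
{p,q,r,s,t,u} --0--> {p,q,r,s,t,u}  [seen]
{p,q,r,s,t,u} --1--> {p,q,r,s,t,u}  [seen]
{p,q,r,s,t,u} --2--> {p,q,r,s,t,u}  [seen]
{q,r,s,t,u} --0--> {p,q,r,s,t,u}  [seen]
{q,r,s,t,u} --1--> {p,q,r,s,t,u}  [seen]
{q,r,s,t,u} --2--> {p,q,r,s,t,u}  [seen]
{p,r,s,t,u} --0--> {p,q,r,s,t,u}  [seen]
{p,r,s,t,u} --1--> {p,q,r,s,t,u}  [seen]
{p,r,s,t,u} --2--> {p,q,r,s,t}  [seen]
Reachable DFA states: {p}, {p,s}, {q,r,s,u}, {p,q,r,s,t}, {p,q,r,s,t,u}, {q,r,s,t,u}, {p,r,s,t,u}.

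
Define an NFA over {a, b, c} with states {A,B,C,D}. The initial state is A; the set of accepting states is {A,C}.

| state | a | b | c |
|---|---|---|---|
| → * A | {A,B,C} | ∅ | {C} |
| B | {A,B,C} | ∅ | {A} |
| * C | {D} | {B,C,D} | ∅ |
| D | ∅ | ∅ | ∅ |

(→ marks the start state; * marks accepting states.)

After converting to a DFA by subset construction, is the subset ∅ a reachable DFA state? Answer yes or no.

yes

Start state of the DFA: {A}.
{A} --a--> {A,B,C}  [new]
{A} --b--> ∅  [new]
{A} --c--> {C}  [new]
{A,B,C} --a--> {A,B,C,D}  [new]
{A,B,C} --b--> {B,C,D}  [new]
{A,B,C} --c--> {A,C}  [new]
∅ --a--> ∅  [seen]
∅ --b--> ∅  [seen]
∅ --c--> ∅  [seen]
{C} --a--> {D}  [new]
{C} --b--> {B,C,D}  [seen]
{C} --c--> ∅  [seen]
{A,B,C,D} --a--> {A,B,C,D}  [seen]
{A,B,C,D} --b--> {B,C,D}  [seen]
{A,B,C,D} --c--> {A,C}  [seen]
{B,C,D} --a--> {A,B,C,D}  [seen]
{B,C,D} --b--> {B,C,D}  [seen]
{B,C,D} --c--> {A}  [seen]
{A,C} --a--> {A,B,C,D}  [seen]
{A,C} --b--> {B,C,D}  [seen]
{A,C} --c--> {C}  [seen]
{D} --a--> ∅  [seen]
{D} --b--> ∅  [seen]
{D} --c--> ∅  [seen]
Reachable DFA states: {A}, {A,B,C}, ∅, {C}, {A,B,C,D}, {B,C,D}, {A,C}, {D}.
∅ is among them.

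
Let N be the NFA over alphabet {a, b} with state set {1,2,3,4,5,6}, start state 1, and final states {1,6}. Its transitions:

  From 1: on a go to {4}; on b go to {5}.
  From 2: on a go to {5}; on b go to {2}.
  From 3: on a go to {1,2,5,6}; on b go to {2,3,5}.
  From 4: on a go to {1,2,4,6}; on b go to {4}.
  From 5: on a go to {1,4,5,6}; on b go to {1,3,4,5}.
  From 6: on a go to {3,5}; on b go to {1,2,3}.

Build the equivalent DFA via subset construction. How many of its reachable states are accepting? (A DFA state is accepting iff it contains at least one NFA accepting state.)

Start state of the DFA: {1}.
{1} --a--> {4}  [new]
{1} --b--> {5}  [new]
{4} --a--> {1,2,4,6}  [new]
{4} --b--> {4}  [seen]
{5} --a--> {1,4,5,6}  [new]
{5} --b--> {1,3,4,5}  [new]
{1,2,4,6} --a--> {1,2,3,4,5,6}  [new]
{1,2,4,6} --b--> {1,2,3,4,5}  [new]
{1,4,5,6} --a--> {1,2,3,4,5,6}  [seen]
{1,4,5,6} --b--> {1,2,3,4,5}  [seen]
{1,3,4,5} --a--> {1,2,4,5,6}  [new]
{1,3,4,5} --b--> {1,2,3,4,5}  [seen]
{1,2,3,4,5,6} --a--> {1,2,3,4,5,6}  [seen]
{1,2,3,4,5,6} --b--> {1,2,3,4,5}  [seen]
{1,2,3,4,5} --a--> {1,2,4,5,6}  [seen]
{1,2,3,4,5} --b--> {1,2,3,4,5}  [seen]
{1,2,4,5,6} --a--> {1,2,3,4,5,6}  [seen]
{1,2,4,5,6} --b--> {1,2,3,4,5}  [seen]
Reachable DFA states: {1}, {4}, {5}, {1,2,4,6}, {1,4,5,6}, {1,3,4,5}, {1,2,3,4,5,6}, {1,2,3,4,5}, {1,2,4,5,6}.
Accepting DFA states (contain an NFA accepting state): {1}, {1,2,4,6}, {1,4,5,6}, {1,3,4,5}, {1,2,3,4,5,6}, {1,2,3,4,5}, {1,2,4,5,6}.

7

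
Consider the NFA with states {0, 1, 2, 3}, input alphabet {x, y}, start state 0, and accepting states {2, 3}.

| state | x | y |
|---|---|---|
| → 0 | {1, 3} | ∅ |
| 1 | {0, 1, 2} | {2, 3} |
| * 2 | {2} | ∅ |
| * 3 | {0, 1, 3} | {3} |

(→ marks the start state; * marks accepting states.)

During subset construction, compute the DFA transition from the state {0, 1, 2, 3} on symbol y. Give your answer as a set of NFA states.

δ(0,y) = ∅; δ(1,y) = {2, 3}; δ(2,y) = ∅; δ(3,y) = {3}.
Union: {2, 3}.

{2, 3}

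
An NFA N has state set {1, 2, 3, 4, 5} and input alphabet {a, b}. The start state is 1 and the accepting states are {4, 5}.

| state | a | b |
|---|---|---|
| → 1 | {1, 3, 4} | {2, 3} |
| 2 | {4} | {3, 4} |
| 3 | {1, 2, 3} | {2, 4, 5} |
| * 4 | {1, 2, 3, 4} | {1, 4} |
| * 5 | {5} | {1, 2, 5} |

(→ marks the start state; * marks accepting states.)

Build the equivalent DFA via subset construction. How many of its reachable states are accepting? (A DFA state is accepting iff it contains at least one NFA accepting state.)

4

Start state of the DFA: {1}.
{1} --a--> {1, 3, 4}  [new]
{1} --b--> {2, 3}  [new]
{1, 3, 4} --a--> {1, 2, 3, 4}  [new]
{1, 3, 4} --b--> {1, 2, 3, 4, 5}  [new]
{2, 3} --a--> {1, 2, 3, 4}  [seen]
{2, 3} --b--> {2, 3, 4, 5}  [new]
{1, 2, 3, 4} --a--> {1, 2, 3, 4}  [seen]
{1, 2, 3, 4} --b--> {1, 2, 3, 4, 5}  [seen]
{1, 2, 3, 4, 5} --a--> {1, 2, 3, 4, 5}  [seen]
{1, 2, 3, 4, 5} --b--> {1, 2, 3, 4, 5}  [seen]
{2, 3, 4, 5} --a--> {1, 2, 3, 4, 5}  [seen]
{2, 3, 4, 5} --b--> {1, 2, 3, 4, 5}  [seen]
Reachable DFA states: {1}, {1, 3, 4}, {2, 3}, {1, 2, 3, 4}, {1, 2, 3, 4, 5}, {2, 3, 4, 5}.
Accepting DFA states (contain an NFA accepting state): {1, 3, 4}, {1, 2, 3, 4}, {1, 2, 3, 4, 5}, {2, 3, 4, 5}.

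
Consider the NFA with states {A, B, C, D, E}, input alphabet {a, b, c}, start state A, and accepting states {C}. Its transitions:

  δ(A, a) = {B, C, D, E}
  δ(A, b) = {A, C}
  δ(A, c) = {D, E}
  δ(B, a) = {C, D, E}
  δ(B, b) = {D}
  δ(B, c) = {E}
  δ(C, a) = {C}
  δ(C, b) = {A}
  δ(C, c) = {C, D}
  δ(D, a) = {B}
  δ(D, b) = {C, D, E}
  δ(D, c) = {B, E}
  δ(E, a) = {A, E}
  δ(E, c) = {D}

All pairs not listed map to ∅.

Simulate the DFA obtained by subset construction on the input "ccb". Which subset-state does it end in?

Start: {A}.
δ(A,c) = {D, E}.
Union: {D, E}.
After c: {D, E}.
δ(D,c) = {B, E}; δ(E,c) = {D}.
Union: {B, D, E}.
After c: {B, D, E}.
δ(B,b) = {D}; δ(D,b) = {C, D, E}; δ(E,b) = ∅.
Union: {C, D, E}.
After b: {C, D, E}.

{C, D, E}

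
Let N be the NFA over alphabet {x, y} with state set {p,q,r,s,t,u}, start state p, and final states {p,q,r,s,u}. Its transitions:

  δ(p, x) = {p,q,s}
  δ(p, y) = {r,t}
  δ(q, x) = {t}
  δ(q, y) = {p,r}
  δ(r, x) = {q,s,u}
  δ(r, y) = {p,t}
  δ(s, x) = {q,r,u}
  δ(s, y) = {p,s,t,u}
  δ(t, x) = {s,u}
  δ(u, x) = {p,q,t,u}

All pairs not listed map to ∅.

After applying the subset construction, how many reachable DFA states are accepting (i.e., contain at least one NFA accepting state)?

Start state of the DFA: {p}.
{p} --x--> {p,q,s}  [new]
{p} --y--> {r,t}  [new]
{p,q,s} --x--> {p,q,r,s,t,u}  [new]
{p,q,s} --y--> {p,r,s,t,u}  [new]
{r,t} --x--> {q,s,u}  [new]
{r,t} --y--> {p,t}  [new]
{p,q,r,s,t,u} --x--> {p,q,r,s,t,u}  [seen]
{p,q,r,s,t,u} --y--> {p,r,s,t,u}  [seen]
{p,r,s,t,u} --x--> {p,q,r,s,t,u}  [seen]
{p,r,s,t,u} --y--> {p,r,s,t,u}  [seen]
{q,s,u} --x--> {p,q,r,t,u}  [new]
{q,s,u} --y--> {p,r,s,t,u}  [seen]
{p,t} --x--> {p,q,s,u}  [new]
{p,t} --y--> {r,t}  [seen]
{p,q,r,t,u} --x--> {p,q,s,t,u}  [new]
{p,q,r,t,u} --y--> {p,r,t}  [new]
{p,q,s,u} --x--> {p,q,r,s,t,u}  [seen]
{p,q,s,u} --y--> {p,r,s,t,u}  [seen]
{p,q,s,t,u} --x--> {p,q,r,s,t,u}  [seen]
{p,q,s,t,u} --y--> {p,r,s,t,u}  [seen]
{p,r,t} --x--> {p,q,s,u}  [seen]
{p,r,t} --y--> {p,r,t}  [seen]
Reachable DFA states: {p}, {p,q,s}, {r,t}, {p,q,r,s,t,u}, {p,r,s,t,u}, {q,s,u}, {p,t}, {p,q,r,t,u}, {p,q,s,u}, {p,q,s,t,u}, {p,r,t}.
Accepting DFA states (contain an NFA accepting state): {p}, {p,q,s}, {r,t}, {p,q,r,s,t,u}, {p,r,s,t,u}, {q,s,u}, {p,t}, {p,q,r,t,u}, {p,q,s,u}, {p,q,s,t,u}, {p,r,t}.

11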